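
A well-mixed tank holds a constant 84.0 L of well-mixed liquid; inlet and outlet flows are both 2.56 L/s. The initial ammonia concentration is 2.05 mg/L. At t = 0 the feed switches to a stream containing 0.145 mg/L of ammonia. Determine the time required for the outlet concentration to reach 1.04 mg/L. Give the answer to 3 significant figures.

Accumulation = in − out for the solute gives V dC/dt = Q(C_in − C), so τ = V/Q = 32.812 s.
C(t) = C_in + (C₀ − C_in) e^(−t/τ). Set C = 1.04 and solve for t:
e^(−t/τ) = (C − C_in)/(C₀ − C_in) = (1.04 − 0.145)/(2.05 − 0.145) = 0.46982
t = −τ ln(…) = 32.812 × 0.75541 = 24.787 s.

24.8 s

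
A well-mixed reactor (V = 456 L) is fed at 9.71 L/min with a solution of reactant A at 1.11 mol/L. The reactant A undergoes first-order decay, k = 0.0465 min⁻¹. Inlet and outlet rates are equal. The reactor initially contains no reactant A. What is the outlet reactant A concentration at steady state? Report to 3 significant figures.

V dC/dt = Q(C_in − C) − k V C.
Steady state (dC/dt = 0): C_ss = Q C_in/(Q + kV) = C_in/(1 + kV/Q).
C_ss = 9.71·1.11/(9.71 + 0.0465·456) = 10.778/30.914 = 0.34865 mol/L.

0.349 mol/L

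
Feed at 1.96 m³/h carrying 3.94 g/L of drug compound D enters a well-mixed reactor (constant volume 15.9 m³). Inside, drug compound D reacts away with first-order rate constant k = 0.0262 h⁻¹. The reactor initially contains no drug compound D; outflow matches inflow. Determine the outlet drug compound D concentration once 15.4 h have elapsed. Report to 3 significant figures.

Accumulation = in − out − consumed: V dC/dt = Q C_in − Q C − k V C.
This is linear with rate a = Q/V + k = 0.14947 h⁻¹.
C_ss = Q C_in/(Q + kV) = 3.2494 g/L; C(t) = C_ss + (C₀ − C_ss) e^(−a t).
C(15.4) = 3.2494 + (-3.2494)·e^(−0.14947·15.4) = 3.2494 + (-3.2494)·0.10007 = 2.9242 g/L.

2.92 g/L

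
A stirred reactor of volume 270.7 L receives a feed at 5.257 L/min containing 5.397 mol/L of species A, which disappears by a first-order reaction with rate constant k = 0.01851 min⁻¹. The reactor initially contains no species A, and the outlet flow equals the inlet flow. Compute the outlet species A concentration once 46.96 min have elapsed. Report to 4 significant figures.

V dC/dt = Q(C_in − C) − k V C.
This is linear with rate a = Q/V + k = 0.0379300 min⁻¹.
C_ss = Q C_in/(Q + kV) = 2.76324 mol/L; C(t) = C_ss + (C₀ − C_ss) e^(−a t).
C(46.96) = 2.76324 + (-2.76324)·e^(−0.0379300·46.96) = 2.76324 + (-2.76324)·0.168437 = 2.29781 mol/L.

2.298 mol/L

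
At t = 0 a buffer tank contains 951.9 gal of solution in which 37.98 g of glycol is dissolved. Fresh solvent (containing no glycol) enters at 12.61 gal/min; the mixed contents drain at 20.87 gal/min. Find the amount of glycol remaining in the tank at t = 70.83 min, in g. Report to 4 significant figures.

Let m(t) be the amount of glycol. Volume: V(t) = V₀ + (Q_in − Q_out) t = 951.9 − 8.26000 t; V(70.83) = 366.844 gal.
No glycol enters, so dm/dt = −Q_out · (m/V).
dm/m = −Q_out dt/(V₀ − 8.26000 t); integrating gives ln(m/m₀) = −(Q_out/(Q_in−Q_out)) ln(V/V₀).
m = m₀ (V₀/V)^(Q_out/(Q_in−Q_out)) = 37.98 × (951.9/366.844)^(-2.52663) = 3.41390 g.

3.414 g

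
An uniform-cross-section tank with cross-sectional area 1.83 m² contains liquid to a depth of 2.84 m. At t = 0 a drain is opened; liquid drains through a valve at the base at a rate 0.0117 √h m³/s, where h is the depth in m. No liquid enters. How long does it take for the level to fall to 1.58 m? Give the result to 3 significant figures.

Unsteady balance on liquid volume: A dh/dt = −0.0117 √h.
Separate and integrate: 2(√h − √h₀) = −(0.0117/A) t.
t = 2A(√h₀ − √h)/0.0117 = 2·1.83·(√2.84 − √1.58)/0.0117
  = 3.6600 × (1.6852 − 1.2570) / 0.0117 = 133.97 s.

134 s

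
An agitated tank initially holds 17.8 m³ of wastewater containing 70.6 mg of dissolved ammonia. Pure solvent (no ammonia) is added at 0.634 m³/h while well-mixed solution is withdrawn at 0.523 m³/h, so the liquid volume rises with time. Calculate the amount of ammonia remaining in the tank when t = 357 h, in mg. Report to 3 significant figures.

0.283 mg

Total volume: dV/dt = Q_in − Q_out = 0.11100 m³/h, so V(t) = 17.8 + 0.11100 t and V(357) = 57.427 m³.
Species balance (pure solvent in): dm/dt = −Q_out · m/V(t).
dm/m = −Q_out dt/(V₀ + 0.11100 t); integrating gives ln(m/m₀) = −(Q_out/(Q_in−Q_out)) ln(V/V₀).
m = m₀ (V₀/V)^(Q_out/(Q_in−Q_out)) = 70.6 × (17.8/57.427)^(4.7117) = 0.28312 mg.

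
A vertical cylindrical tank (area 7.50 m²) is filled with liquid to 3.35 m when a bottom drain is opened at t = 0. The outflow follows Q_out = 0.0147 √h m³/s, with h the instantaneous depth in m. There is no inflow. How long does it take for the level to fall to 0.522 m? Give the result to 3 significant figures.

1130 s

With no inflow, A dh/dt = −0.0147 √h.
This is separable: 2 d(√h)/dt = −0.0147/A, so √h = √h₀ − (0.0147/(2A)) t.
t = 2A(√h₀ − √h)/0.0147 = 2·7.50·(√3.35 − √0.522)/0.0147
  = 15.000 × (1.8303 − 0.72250) / 0.0147 = 1130.4 s.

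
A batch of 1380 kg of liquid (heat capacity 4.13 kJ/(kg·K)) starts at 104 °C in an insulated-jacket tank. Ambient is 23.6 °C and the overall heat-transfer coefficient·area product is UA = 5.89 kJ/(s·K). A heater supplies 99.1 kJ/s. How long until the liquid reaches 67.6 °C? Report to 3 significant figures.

Lumped-capacitance energy balance: M c_p dT/dt = UA(T_amb − T) + Q̇.
τ = M c_p/UA = 967.64 s; T_ss = T_amb + Q̇/UA = 23.6 + 99.1/5.89 = 40.425 °C.
T(t) = T_ss + (T₀ − T_ss)e^(−t/τ); set T = 67.6:
t = −τ ln[(T − T_ss)/(T₀ − T_ss)] = −967.64 · ln(0.42745) = 822.42 s.

822 s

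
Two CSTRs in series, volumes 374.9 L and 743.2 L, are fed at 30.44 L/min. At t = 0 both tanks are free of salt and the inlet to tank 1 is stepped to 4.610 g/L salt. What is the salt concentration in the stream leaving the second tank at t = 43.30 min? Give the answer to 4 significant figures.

Time constants: τᵢ = Vᵢ/Q for each well-mixed tank.
τ₁ = 374.9/30.44 = 12.3160 min; τ₂ = 743.2/30.44 = 24.4152 min.
Solving the cascade with C₁(0)=C₂(0)=0 gives C₂(t) = C_in[1 − (τ₁ e^(−t/τ₁) − τ₂ e^(−t/τ₂))/(τ₁ − τ₂)].
At t = 43.30: e^(−t/τ₁) = 0.0297257, e^(−t/τ₂) = 0.169741.
C₂ = 4.610·[1 − (12.3160·0.0297257 − 24.4152·0.169741)/(-12.0992)] = 4.610·0.687735 = 3.17046 g/L.

3.170 g/L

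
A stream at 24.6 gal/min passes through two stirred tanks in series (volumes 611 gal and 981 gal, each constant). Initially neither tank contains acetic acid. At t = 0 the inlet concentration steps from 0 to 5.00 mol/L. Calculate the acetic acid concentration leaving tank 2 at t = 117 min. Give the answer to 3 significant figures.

4.37 mol/L

Time constants: τᵢ = Vᵢ/Q for each well-mixed tank.
τ₁ = 611/24.6 = 24.837 min; τ₂ = 981/24.6 = 39.878 min.
Tank 1: C₁ = C_in(1 − e^(−t/τ₁)). Tank 2 (τ₁ ≠ τ₂): C₂ = C_in[1 − (τ₁ e^(−t/τ₁) − τ₂ e^(−t/τ₂))/(τ₁ − τ₂)].
At t = 117: e^(−t/τ₁) = 0.0089990, e^(−t/τ₂) = 0.053187.
C₂ = 5.00·[1 − (24.837·0.0089990 − 39.878·0.053187)/(-15.041)] = 5.00·0.87384 = 4.3692 mol/L.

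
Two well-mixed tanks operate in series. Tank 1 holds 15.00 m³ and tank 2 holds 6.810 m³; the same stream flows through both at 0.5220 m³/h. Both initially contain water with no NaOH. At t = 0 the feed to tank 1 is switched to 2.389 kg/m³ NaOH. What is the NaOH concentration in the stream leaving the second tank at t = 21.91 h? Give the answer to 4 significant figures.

0.7182 kg/m³

Each tank obeys Vᵢ dCᵢ/dt = Q(Cᵢ₋₁ − Cᵢ), so τᵢ = Vᵢ/Q.
τ₁ = 15.00/0.5220 = 28.7356 h; τ₂ = 6.810/0.5220 = 13.0460 h.
Solving the cascade with C₁(0)=C₂(0)=0 gives C₂(t) = C_in[1 − (τ₁ e^(−t/τ₁) − τ₂ e^(−t/τ₂))/(τ₁ − τ₂)].
At t = 21.91: e^(−t/τ₁) = 0.466514, e^(−t/τ₂) = 0.186477.
C₂ = 2.389·[1 − (28.7356·0.466514 − 13.0460·0.186477)/(15.6897)] = 2.389·0.300636 = 0.718219 kg/m³.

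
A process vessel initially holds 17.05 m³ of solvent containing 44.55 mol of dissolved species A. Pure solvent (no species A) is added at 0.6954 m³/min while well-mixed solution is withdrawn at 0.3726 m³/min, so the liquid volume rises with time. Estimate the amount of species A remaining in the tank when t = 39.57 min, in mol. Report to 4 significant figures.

23.36 mol

Total volume: dV/dt = Q_in − Q_out = 0.322800 m³/min, so V(t) = 17.05 + 0.322800 t and V(39.57) = 29.8232 m³.
No species A enters, so dm/dt = −Q_out · (m/V).
dm/m = −Q_out dt/(V₀ + 0.322800 t); integrating gives ln(m/m₀) = −(Q_out/(Q_in−Q_out)) ln(V/V₀).
m = m₀ (V₀/V)^(Q_out/(Q_in−Q_out)) = 44.55 × (17.05/29.8232)^(1.15428) = 23.3644 mol.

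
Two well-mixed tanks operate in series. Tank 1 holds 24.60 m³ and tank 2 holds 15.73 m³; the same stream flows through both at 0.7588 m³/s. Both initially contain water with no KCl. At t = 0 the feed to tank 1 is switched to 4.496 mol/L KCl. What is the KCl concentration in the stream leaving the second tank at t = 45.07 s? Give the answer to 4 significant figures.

2.297 mol/L

Time constants: τᵢ = Vᵢ/Q for each well-mixed tank.
τ₁ = 24.60/0.7588 = 32.4196 s; τ₂ = 15.73/0.7588 = 20.7301 s.
Tank 1: C₁ = C_in(1 − e^(−t/τ₁)). Tank 2 (τ₁ ≠ τ₂): C₂ = C_in[1 − (τ₁ e^(−t/τ₁) − τ₂ e^(−t/τ₂))/(τ₁ − τ₂)].
At t = 45.07: e^(−t/τ₁) = 0.249024, e^(−t/τ₂) = 0.113707.
C₂ = 4.496·[1 − (32.4196·0.249024 − 20.7301·0.113707)/(11.6895)] = 4.496·0.511006 = 2.29749 mol/L.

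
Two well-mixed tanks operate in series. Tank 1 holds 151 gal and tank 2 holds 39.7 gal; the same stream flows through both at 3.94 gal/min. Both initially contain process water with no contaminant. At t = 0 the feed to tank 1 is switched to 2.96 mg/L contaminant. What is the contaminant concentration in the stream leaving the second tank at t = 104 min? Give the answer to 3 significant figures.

Time constants: τᵢ = Vᵢ/Q for each well-mixed tank.
τ₁ = 151/3.94 = 38.325 min; τ₂ = 39.7/3.94 = 10.076 min.
Tank 1: C₁ = C_in(1 − e^(−t/τ₁)). Tank 2 (τ₁ ≠ τ₂): C₂ = C_in[1 − (τ₁ e^(−t/τ₁) − τ₂ e^(−t/τ₂))/(τ₁ − τ₂)].
At t = 104: e^(−t/τ₁) = 0.066295, e^(−t/τ₂) = 3.2921e-05.
C₂ = 2.96·[1 − (38.325·0.066295 − 10.076·3.2921e-05)/(28.249)] = 2.96·0.91007 = 2.6938 mg/L.

2.69 mg/L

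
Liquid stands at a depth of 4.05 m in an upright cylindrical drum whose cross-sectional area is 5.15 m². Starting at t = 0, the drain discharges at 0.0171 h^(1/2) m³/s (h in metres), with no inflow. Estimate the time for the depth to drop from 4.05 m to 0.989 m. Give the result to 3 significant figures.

613 s

Unsteady balance on liquid volume: A dh/dt = −0.0171 √h.
∫ h^(−1/2) dh = −(0.0171/A) ∫ dt, giving 2√h = 2√h₀ − (0.0171/A) t.
t = 2A(√h₀ − √h)/0.0171 = 2·5.15·(√4.05 − √0.989)/0.0171
  = 10.300 × (2.0125 − 0.99448) / 0.0171 = 613.17 s.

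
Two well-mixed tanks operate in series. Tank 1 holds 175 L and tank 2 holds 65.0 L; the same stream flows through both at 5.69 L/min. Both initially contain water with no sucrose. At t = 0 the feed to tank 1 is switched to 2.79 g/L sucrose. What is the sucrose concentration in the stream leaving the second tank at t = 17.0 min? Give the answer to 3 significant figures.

0.608 g/L

Species balance on tank i: dCᵢ/dt = (Cᵢ₋₁ − Cᵢ)/τᵢ with τᵢ = Vᵢ/Q.
τ₁ = 175/5.69 = 30.756 min; τ₂ = 65.0/5.69 = 11.424 min.
Solving the cascade with C₁(0)=C₂(0)=0 gives C₂(t) = C_in[1 − (τ₁ e^(−t/τ₁) − τ₂ e^(−t/τ₂))/(τ₁ − τ₂)].
At t = 17.0: e^(−t/τ₁) = 0.57537, e^(−t/τ₂) = 0.22579.
C₂ = 2.79·[1 − (30.756·0.57537 − 11.424·0.22579)/(19.332)] = 2.79·0.21806 = 0.60839 g/L.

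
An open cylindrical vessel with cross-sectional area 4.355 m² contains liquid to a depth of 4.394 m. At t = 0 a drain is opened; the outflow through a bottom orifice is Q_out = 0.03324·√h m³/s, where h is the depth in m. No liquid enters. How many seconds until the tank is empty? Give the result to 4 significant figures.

Unsteady balance on liquid volume: A dh/dt = −0.03324 √h.
∫ h^(−1/2) dh = −(0.03324/A) ∫ dt, giving 2√h = 2√h₀ − (0.03324/A) t.
Set h = 0: 2√h₀ = (0.03324/A) t_empty ⇒ t_empty = 2A√h₀/0.03324.
t_empty = 2·4.355·√4.394/0.03324 = 8.71000·2.09619/0.03324 = 549.272 s.

549.3 s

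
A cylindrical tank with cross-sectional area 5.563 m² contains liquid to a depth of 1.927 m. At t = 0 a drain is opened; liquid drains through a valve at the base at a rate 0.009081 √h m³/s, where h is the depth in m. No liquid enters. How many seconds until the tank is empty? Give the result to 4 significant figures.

With no inflow, A dh/dt = −0.009081 √h.
This is separable: 2 d(√h)/dt = −0.009081/A, so √h = √h₀ − (0.009081/(2A)) t.
Tank is empty when √h = 0: t_empty = 2A√h₀/0.009081.
t_empty = 2·5.563·√1.927/0.009081 = 11.1260·1.38816/0.009081 = 1700.77 s.

1701 s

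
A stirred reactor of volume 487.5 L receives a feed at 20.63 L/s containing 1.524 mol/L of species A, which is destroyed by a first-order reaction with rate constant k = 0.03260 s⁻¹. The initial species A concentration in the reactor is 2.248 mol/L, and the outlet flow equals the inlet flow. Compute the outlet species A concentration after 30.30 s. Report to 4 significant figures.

1.004 mol/L

V dC/dt = Q(C_in − C) − k V C.
dC/dt = (Q/V) C_in − (Q/V + k) C; effective rate a = Q/V + k = 0.0423179 + 0.03260 = 0.0749179 s⁻¹.
C_ss = Q C_in/(Q + kV) = 0.860842 mol/L; C(t) = C_ss + (C₀ − C_ss) e^(−a t).
C(30.30) = 0.860842 + (1.38716)·e^(−0.0749179·30.30) = 0.860842 + (1.38716)·0.103311 = 1.00415 mol/L.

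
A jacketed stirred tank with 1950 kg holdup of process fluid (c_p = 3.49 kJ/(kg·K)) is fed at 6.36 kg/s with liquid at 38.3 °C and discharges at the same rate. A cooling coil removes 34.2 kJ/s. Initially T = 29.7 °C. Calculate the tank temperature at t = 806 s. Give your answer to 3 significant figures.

M c_p dT/dt = ṁ c_p (T_in − T) − Q̇.
τ = M/ṁ = 306.60 s; T_ss = T_in − Q̇/(ṁ c_p) = 38.3 − 34.2/(6.36·3.49) = 36.759 °C.
Solution: T(t) = T_ss + (T₀ − T_ss) e^(−t/τ).
T(806) = 36.759 + (-7.0592)·e^(−806/306.60) = 36.759 + (-7.0592)·0.072165 = 36.250 °C.

36.2 °C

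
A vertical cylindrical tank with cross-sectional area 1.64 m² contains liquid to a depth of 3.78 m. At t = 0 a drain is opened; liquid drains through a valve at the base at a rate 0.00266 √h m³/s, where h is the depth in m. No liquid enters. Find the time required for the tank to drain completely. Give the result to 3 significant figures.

With no inflow, A dh/dt = −0.00266 √h.
This is separable: 2 d(√h)/dt = −0.00266/A, so √h = √h₀ − (0.00266/(2A)) t.
Tank is empty when √h = 0: t_empty = 2A√h₀/0.00266.
t_empty = 2·1.64·√3.78/0.00266 = 3.2800·1.9442/0.00266 = 2397.4 s.

2400 s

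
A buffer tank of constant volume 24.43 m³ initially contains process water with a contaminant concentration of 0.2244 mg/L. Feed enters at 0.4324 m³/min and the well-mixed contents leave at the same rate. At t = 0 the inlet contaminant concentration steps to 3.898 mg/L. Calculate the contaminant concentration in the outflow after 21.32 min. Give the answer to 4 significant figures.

1.379 mg/L

Mass balance on the solute (V constant): V dC/dt = Q(C_in − C).
So dC/dt = (C_in − C)/τ with τ = V/Q = 24.43/0.4324 = 56.4986 min.
Integrating: C(t) = C_in + (C₀ − C_in) e^(−t/τ).
C(21.32) = 3.898 + (0.2244 − 3.898)·e^(−21.32/56.4986) = 3.898 + (-3.67360)·0.685673 = 1.37911 mg/L.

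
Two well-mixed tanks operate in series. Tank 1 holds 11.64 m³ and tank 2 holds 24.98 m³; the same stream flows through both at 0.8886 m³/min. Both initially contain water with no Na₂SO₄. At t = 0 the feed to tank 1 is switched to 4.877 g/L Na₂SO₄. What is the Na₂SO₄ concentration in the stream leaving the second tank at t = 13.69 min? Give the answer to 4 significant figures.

Species balance on tank i: dCᵢ/dt = (Cᵢ₋₁ − Cᵢ)/τᵢ with τᵢ = Vᵢ/Q.
τ₁ = 11.64/0.8886 = 13.0993 min; τ₂ = 24.98/0.8886 = 28.1116 min.
Tank 1: C₁ = C_in(1 − e^(−t/τ₁)). Tank 2 (τ₁ ≠ τ₂): C₂ = C_in[1 − (τ₁ e^(−t/τ₁) − τ₂ e^(−t/τ₂))/(τ₁ − τ₂)].
At t = 13.69: e^(−t/τ₁) = 0.351658, e^(−t/τ₂) = 0.614475.
C₂ = 4.877·[1 − (13.0993·0.351658 − 28.1116·0.614475)/(-15.0124)] = 4.877·0.156200 = 0.761787 g/L.

0.7618 g/L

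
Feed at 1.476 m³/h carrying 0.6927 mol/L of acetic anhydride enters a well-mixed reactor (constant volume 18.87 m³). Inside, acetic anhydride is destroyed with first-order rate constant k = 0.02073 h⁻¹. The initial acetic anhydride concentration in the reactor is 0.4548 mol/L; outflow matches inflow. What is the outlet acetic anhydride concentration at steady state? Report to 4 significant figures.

Species balance: V dC/dt = Q C_in − Q C − k V C.
At steady state: 0 = Q C_in − (Q + kV) C_ss, so C_ss = Q C_in/(Q + kV).
C_ss = 1.476·0.6927/(1.476 + 0.02073·18.87) = 1.02243/1.86718 = 0.547579 mol/L.

0.5476 mol/L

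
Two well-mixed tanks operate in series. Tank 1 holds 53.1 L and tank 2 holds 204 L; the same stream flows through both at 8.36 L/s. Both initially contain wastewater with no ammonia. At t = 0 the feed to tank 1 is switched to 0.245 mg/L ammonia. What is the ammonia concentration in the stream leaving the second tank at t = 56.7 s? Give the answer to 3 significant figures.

0.213 mg/L

Each tank obeys Vᵢ dCᵢ/dt = Q(Cᵢ₋₁ − Cᵢ), so τᵢ = Vᵢ/Q.
τ₁ = 53.1/8.36 = 6.3517 s; τ₂ = 204/8.36 = 24.402 s.
Solving the cascade with C₁(0)=C₂(0)=0 gives C₂(t) = C_in[1 − (τ₁ e^(−t/τ₁) − τ₂ e^(−t/τ₂))/(τ₁ − τ₂)].
At t = 56.7: e^(−t/τ₁) = 0.00013278, e^(−t/τ₂) = 0.097922.
C₂ = 0.245·[1 − (6.3517·0.00013278 − 24.402·0.097922)/(-18.050)] = 0.245·0.86767 = 0.21258 mg/L.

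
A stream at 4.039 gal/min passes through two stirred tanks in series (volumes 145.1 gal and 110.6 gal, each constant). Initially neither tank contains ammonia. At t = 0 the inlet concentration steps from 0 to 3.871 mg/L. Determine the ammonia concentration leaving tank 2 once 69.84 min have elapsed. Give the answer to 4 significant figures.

2.509 mg/L

Species balance on tank i: dCᵢ/dt = (Cᵢ₋₁ − Cᵢ)/τᵢ with τᵢ = Vᵢ/Q.
τ₁ = 145.1/4.039 = 35.9247 min; τ₂ = 110.6/4.039 = 27.3830 min.
Solving the cascade with C₁(0)=C₂(0)=0 gives C₂(t) = C_in[1 − (τ₁ e^(−t/τ₁) − τ₂ e^(−t/τ₂))/(τ₁ − τ₂)].
At t = 69.84: e^(−t/τ₁) = 0.143121, e^(−t/τ₂) = 0.0780437.
C₂ = 3.871·[1 − (35.9247·0.143121 − 27.3830·0.0780437)/(8.54172)] = 3.871·0.648254 = 2.50939 mg/L.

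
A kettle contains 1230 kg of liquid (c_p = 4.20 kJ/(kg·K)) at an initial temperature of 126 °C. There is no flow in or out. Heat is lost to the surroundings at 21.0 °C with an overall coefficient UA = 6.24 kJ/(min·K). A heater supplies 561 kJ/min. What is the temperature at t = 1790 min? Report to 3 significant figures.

113 °C

Unsteady energy balance on the tank contents: M c_p dT/dt = −UA(T − T_amb) + Q̇.
dT/dt = (T_ss − T)/τ with T_ss = T_amb + Q̇/UA = 21.0 + 561/6.24 = 110.90 °C, τ = M c_p/UA = 1230·4.20/6.24 = 827.88 min.
Solution: T(t) = T_ss + (T₀ − T_ss) e^(−t/τ).
T(1790) = 110.90 + (15.096)·0.11508 = 112.64 °C.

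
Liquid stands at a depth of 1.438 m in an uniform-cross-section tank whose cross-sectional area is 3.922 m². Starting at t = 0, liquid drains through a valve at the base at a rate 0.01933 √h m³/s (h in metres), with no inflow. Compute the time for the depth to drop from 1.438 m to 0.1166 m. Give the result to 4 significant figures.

348.0 s

With no inflow, A dh/dt = −0.01933 √h.
This is separable: 2 d(√h)/dt = −0.01933/A, so √h = √h₀ − (0.01933/(2A)) t.
t = 2A(√h₀ − √h)/0.01933 = 2·3.922·(√1.438 − √0.1166)/0.01933
  = 7.84400 × (1.19917 − 0.341467) / 0.01933 = 348.049 s.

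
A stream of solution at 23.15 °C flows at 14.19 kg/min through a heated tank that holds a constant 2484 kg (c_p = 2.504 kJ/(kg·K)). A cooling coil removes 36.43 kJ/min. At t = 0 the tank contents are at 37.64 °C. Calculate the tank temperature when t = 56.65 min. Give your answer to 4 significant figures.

33.35 °C

Heat balance on the well-mixed liquid: M c_p dT/dt = ṁ c_p (T_in − T) − 36.43.
τ = M/ṁ = 175.053 min; T_ss = T_in − Q̇/(ṁ c_p) = 23.15 − 36.43/(14.19·2.504) = 22.1247 °C.
Solution: T(t) = T_ss + (T₀ − T_ss) e^(−t/τ).
T(56.65) = 22.1247 + (15.5153)·e^(−56.65/175.053) = 22.1247 + (15.5153)·0.723528 = 33.3505 °C.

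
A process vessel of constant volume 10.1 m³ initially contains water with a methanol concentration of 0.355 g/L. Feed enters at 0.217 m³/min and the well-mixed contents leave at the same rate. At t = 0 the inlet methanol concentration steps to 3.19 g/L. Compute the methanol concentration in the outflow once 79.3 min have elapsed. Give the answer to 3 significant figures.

Accumulation = in − out for the solute gives V dC/dt = Q(C_in − C).
Rewrite as dC/dt + C/τ = C_in/τ, τ = V/Q = 46.544 min.
Integrating: C(t) = C_in + (C₀ − C_in) e^(−t/τ).
C(79.3) = 3.19 + (0.355 − 3.19)·e^(−79.3/46.544) = 3.19 + (-2.8350)·0.18200 = 2.6740 g/L.

2.67 g/L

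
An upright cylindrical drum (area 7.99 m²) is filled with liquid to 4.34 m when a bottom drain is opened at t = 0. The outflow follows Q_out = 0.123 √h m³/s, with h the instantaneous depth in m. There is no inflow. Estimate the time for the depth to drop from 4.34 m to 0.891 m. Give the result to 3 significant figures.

A dh/dt = −Q_out = −0.123 √h.
Separate and integrate: 2(√h − √h₀) = −(0.123/A) t.
t = 2A(√h₀ − √h)/0.123 = 2·7.99·(√4.34 − √0.891)/0.123
  = 15.980 × (2.0833 − 0.94393) / 0.123 = 148.02 s.

148 s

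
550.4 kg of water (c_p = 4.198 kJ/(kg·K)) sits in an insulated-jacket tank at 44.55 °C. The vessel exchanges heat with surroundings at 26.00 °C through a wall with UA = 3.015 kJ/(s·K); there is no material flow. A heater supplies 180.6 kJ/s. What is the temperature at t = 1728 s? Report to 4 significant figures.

Lumped-capacitance energy balance: M c_p dT/dt = UA(T_amb − T) + Q̇.
dT/dt = (T_ss − T)/τ with T_ss = T_amb + Q̇/UA = 26.00 + 180.6/3.015 = 85.9005 °C, τ = M c_p/UA = 550.4·4.198/3.015 = 766.361 s.
Solution: T(t) = T_ss + (T₀ − T_ss) e^(−t/τ).
T(1728) = 85.9005 + (-41.3505)·0.104893 = 81.5631 °C.

81.56 °C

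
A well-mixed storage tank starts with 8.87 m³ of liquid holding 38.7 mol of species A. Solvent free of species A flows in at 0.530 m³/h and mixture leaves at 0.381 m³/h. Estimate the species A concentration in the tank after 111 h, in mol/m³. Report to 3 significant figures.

0.103 mol/m³

Total volume: dV/dt = Q_in − Q_out = 0.14900 m³/h, so V(t) = 8.87 + 0.14900 t and V(111) = 25.409 m³.
Species balance (pure solvent in): dm/dt = −Q_out · m/V(t).
Separate: dm/m = −Q_out dt/V(t) ⇒ ln(m/m₀) = −(Q_out/(Q_in−Q_out)) ln(V/V₀).
m = m₀ (V₀/V)^(Q_out/(Q_in−Q_out)) = 38.7 × (8.87/25.409)^(2.5570) = 2.6241 mol.
C = m/V = 2.6241/25.409 = 0.10327 mol/m³.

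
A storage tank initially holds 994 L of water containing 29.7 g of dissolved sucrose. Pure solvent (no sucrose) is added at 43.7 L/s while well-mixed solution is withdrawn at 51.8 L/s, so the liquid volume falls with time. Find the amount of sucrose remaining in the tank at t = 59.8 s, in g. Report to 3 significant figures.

0.414 g

Let m(t) be the amount of sucrose. Volume: V(t) = V₀ + (Q_in − Q_out) t = 994 − 8.1000 t; V(59.8) = 509.62 L.
No sucrose enters, so dm/dt = −Q_out · (m/V).
Separate: dm/m = −Q_out dt/V(t) ⇒ ln(m/m₀) = −(Q_out/(Q_in−Q_out)) ln(V/V₀).
m = m₀ (V₀/V)^(Q_out/(Q_in−Q_out)) = 29.7 × (994/509.62)^(-6.3951) = 0.41428 g.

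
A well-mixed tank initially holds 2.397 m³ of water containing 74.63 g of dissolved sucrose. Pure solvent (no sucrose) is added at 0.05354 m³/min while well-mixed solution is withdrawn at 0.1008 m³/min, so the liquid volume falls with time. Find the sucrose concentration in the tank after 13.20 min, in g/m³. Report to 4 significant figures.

22.13 g/m³

Total volume: dV/dt = Q_in − Q_out = -0.0472600 m³/min, so V(t) = 2.397 − 0.0472600 t and V(13.20) = 1.77317 m³.
Solute balance: dm/dt = 0 − Q_out C = −Q_out m/V(t).
dm/m = −Q_out dt/(V₀ − 0.0472600 t); integrating gives ln(m/m₀) = −(Q_out/(Q_in−Q_out)) ln(V/V₀).
m = m₀ (V₀/V)^(Q_out/(Q_in−Q_out)) = 74.63 × (2.397/1.77317)^(-2.13288) = 39.2356 g.
C = m/V = 39.2356/1.77317 = 22.1274 g/m³.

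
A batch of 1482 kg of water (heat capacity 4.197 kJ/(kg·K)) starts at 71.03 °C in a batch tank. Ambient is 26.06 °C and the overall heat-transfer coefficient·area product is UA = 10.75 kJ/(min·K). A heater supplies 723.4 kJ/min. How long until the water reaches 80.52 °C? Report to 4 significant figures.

Lumped-capacitance energy balance: M c_p dT/dt = UA(T_amb − T) + Q̇.
τ = M c_p/UA = 578.600 min; T_ss = T_amb + Q̇/UA = 26.06 + 723.4/10.75 = 93.3530 °C.
T(t) = T_ss + (T₀ − T_ss)e^(−t/τ); set T = 80.52:
t = −τ ln[(T − T_ss)/(T₀ − T_ss)] = −578.600 · ln(0.574878) = 320.311 min.

320.3 min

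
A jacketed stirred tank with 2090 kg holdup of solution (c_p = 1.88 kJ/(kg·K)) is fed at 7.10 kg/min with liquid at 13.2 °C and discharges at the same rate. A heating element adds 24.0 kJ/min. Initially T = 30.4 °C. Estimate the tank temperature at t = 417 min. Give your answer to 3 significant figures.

18.7 °C

Energy balance: M c_p dT/dt = ṁ c_p (T_in − T) + 24.0.
τ = M/ṁ = 294.37 min; T_ss = T_in + Q̇/(ṁ c_p) = 13.2 + 24.0/(7.10·1.88) = 14.998 °C.
This is linear first-order; T(t) = T_ss + (T₀ − T_ss) e^(−t/τ).
T(417) = 14.998 + (15.402)·e^(−417/294.37) = 14.998 + (15.402)·0.24254 = 18.734 °C.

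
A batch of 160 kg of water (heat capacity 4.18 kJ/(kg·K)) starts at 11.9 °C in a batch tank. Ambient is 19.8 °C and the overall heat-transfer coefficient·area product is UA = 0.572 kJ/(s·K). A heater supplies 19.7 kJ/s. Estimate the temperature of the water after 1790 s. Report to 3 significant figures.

45.1 °C

M c_p dT/dt = −UA(T − T_amb) + Q̇.
dT/dt = (T_ss − T)/τ with T_ss = T_amb + Q̇/UA = 19.8 + 19.7/0.572 = 54.241 °C, τ = M c_p/UA = 160·4.18/0.572 = 1169.2 s.
Integrating: T(t) = T_ss + (T₀ − T_ss) e^(−t/τ).
T(1790) = 54.241 + (-42.341)·0.21634 = 45.081 °C.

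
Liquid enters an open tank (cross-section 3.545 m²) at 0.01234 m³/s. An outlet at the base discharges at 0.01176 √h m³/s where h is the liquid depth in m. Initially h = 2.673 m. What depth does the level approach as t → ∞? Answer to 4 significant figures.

Mass balance (ρ constant): A dh/dt = Q_in − 0.01176 √h. At steady state dh/dt = 0:
Q_in = 0.01176 √h_ss ⇒ √h_ss = 0.01234/0.01176 = 1.04932.
h_ss = 1.04932² = 1.10107 m. (Since h₀ = 2.673 m > h_ss, the level will fall toward this value.)

1.101 m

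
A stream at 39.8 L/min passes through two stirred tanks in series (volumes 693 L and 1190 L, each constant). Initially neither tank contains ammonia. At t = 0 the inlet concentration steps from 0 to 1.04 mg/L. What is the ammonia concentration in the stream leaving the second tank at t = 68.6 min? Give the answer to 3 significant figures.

Time constants: τᵢ = Vᵢ/Q for each well-mixed tank.
τ₁ = 693/39.8 = 17.412 min; τ₂ = 1190/39.8 = 29.899 min.
Tank 1: C₁ = C_in(1 − e^(−t/τ₁)). Tank 2 (τ₁ ≠ τ₂): C₂ = C_in[1 − (τ₁ e^(−t/τ₁) − τ₂ e^(−t/τ₂))/(τ₁ − τ₂)].
At t = 68.6: e^(−t/τ₁) = 0.019452, e^(−t/τ₂) = 0.10083.
C₂ = 1.04·[1 − (17.412·0.019452 − 29.899·0.10083)/(-12.487)] = 1.04·0.78571 = 0.81714 mg/L.

0.817 mg/L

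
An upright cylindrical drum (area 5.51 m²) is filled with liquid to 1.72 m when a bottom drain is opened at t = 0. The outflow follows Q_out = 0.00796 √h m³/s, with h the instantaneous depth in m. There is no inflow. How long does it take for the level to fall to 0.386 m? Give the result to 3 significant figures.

Unsteady balance on liquid volume: A dh/dt = −0.00796 √h.
∫ h^(−1/2) dh = −(0.00796/A) ∫ dt, giving 2√h = 2√h₀ − (0.00796/A) t.
t = 2A(√h₀ − √h)/0.00796 = 2·5.51·(√1.72 − √0.386)/0.00796
  = 11.020 × (1.3115 − 0.62129) / 0.00796 = 955.53 s.

956 s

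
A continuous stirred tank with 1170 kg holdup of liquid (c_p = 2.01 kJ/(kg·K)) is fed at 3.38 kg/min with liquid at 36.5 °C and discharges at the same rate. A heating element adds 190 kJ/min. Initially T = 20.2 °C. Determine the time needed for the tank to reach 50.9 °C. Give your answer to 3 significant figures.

M c_p dT/dt = ṁ c_p (T_in − T) + Q̇.
τ = M/ṁ = 346.15 min; T_ss = T_in + Q̇/(ṁ c_p) = 64.467 °C.
T(t) = T_ss + (T₀ − T_ss) e^(−t/τ). Set T = 50.9:
e^(−t/τ) = (50.9 − 64.467)/(20.2 − 64.467) = 0.30648
t = −346.15 · ln(0.30648) = 409.37 min.

409 min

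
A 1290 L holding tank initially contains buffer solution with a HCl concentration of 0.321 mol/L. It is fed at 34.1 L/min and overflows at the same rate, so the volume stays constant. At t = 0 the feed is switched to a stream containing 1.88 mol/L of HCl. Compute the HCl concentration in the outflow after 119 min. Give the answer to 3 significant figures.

1.81 mol/L

Species balance on the tank: V dC/dt = Q(C_in − C).
Time constant τ = V/Q = 1290/34.1 = 37.830 min.
Integrating: C(t) = C_in + (C₀ − C_in) e^(−t/τ).
C(119) = 1.88 + (0.321 − 1.88)·e^(−119/37.830) = 1.88 + (-1.5590)·0.043039 = 1.8129 mol/L.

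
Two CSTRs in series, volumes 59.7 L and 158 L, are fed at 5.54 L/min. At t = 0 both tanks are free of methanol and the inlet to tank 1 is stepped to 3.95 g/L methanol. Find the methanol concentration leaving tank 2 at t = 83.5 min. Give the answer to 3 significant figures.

3.61 g/L

Each tank obeys Vᵢ dCᵢ/dt = Q(Cᵢ₋₁ − Cᵢ), so τᵢ = Vᵢ/Q.
τ₁ = 59.7/5.54 = 10.776 min; τ₂ = 158/5.54 = 28.520 min.
Tank 1: C₁ = C_in(1 − e^(−t/τ₁)). Tank 2 (τ₁ ≠ τ₂): C₂ = C_in[1 − (τ₁ e^(−t/τ₁) − τ₂ e^(−t/τ₂))/(τ₁ − τ₂)].
At t = 83.5: e^(−t/τ₁) = 0.00043136, e^(−t/τ₂) = 0.053515.
C₂ = 3.95·[1 − (10.776·0.00043136 − 28.520·0.053515)/(-17.744)] = 3.95·0.91425 = 3.6113 g/L.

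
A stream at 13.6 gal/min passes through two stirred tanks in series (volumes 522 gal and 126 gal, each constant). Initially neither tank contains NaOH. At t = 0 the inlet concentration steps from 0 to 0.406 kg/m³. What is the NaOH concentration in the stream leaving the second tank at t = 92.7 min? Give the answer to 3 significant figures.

Time constants: τᵢ = Vᵢ/Q for each well-mixed tank.
τ₁ = 522/13.6 = 38.382 min; τ₂ = 126/13.6 = 9.2647 min.
Solving the cascade with C₁(0)=C₂(0)=0 gives C₂(t) = C_in[1 − (τ₁ e^(−t/τ₁) − τ₂ e^(−t/τ₂))/(τ₁ − τ₂)].
At t = 92.7: e^(−t/τ₁) = 0.089352, e^(−t/τ₂) = 4.5141e-05.
C₂ = 0.406·[1 − (38.382·0.089352 − 9.2647·4.5141e-05)/(29.118)] = 0.406·0.88223 = 0.35819 kg/m³.

0.358 kg/m³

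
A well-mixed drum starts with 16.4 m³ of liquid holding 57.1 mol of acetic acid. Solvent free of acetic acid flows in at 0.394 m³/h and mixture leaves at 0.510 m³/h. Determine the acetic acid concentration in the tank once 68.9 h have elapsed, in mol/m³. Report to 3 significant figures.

Let m(t) be the amount of acetic acid. Volume: V(t) = V₀ + (Q_in − Q_out) t = 16.4 − 0.11600 t; V(68.9) = 8.4076 m³.
Species balance (pure solvent in): dm/dt = −Q_out · m/V(t).
dm/m = −Q_out dt/(V₀ − 0.11600 t); integrating gives ln(m/m₀) = −(Q_out/(Q_in−Q_out)) ln(V/V₀).
m = m₀ (V₀/V)^(Q_out/(Q_in−Q_out)) = 57.1 × (16.4/8.4076)^(-4.3966) = 3.0261 mol.
C = m/V = 3.0261/8.4076 = 0.35992 mol/m³.

0.360 mol/m³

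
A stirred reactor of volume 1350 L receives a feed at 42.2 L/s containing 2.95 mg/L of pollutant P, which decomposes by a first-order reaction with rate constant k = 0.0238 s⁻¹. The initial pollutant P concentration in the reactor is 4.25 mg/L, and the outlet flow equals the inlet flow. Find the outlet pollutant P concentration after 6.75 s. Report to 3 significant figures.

V dC/dt = Q(C_in − C) − k V C.
This is linear with rate a = Q/V + k = 0.055059 s⁻¹.
C_ss = Q C_in/(Q + kV) = 1.6748 mg/L; C(t) = C_ss + (C₀ − C_ss) e^(−a t).
C(6.75) = 1.6748 + (2.5752)·e^(−0.055059·6.75) = 1.6748 + (2.5752)·0.68960 = 3.4507 mg/L.

3.45 mg/L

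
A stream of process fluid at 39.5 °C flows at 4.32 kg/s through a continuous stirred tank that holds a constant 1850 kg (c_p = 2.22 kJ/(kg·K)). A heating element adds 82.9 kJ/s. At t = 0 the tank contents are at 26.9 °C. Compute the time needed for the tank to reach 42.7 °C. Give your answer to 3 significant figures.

M c_p dT/dt = ṁ c_p (T_in − T) + Q̇.
τ = M/ṁ = 428.24 s; T_ss = T_in + Q̇/(ṁ c_p) = 48.144 °C.
T(t) = T_ss + (T₀ − T_ss) e^(−t/τ). Set T = 42.7:
e^(−t/τ) = (42.7 − 48.144)/(26.9 − 48.144) = 0.25626
t = −428.24 · ln(0.25626) = 583.07 s.

583 s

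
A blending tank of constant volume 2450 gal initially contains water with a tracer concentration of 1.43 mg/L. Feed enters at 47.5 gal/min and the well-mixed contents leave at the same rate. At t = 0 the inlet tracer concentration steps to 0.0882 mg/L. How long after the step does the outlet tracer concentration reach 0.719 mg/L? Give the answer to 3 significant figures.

38.9 min

Species balance: V dC/dt = Q(C_in − C) ⇒ τ = V/Q = 51.579 min.
C(t) = C_in + (C₀ − C_in) e^(−t/τ). Set C = 0.719 and solve for t:
e^(−t/τ) = (C − C_in)/(C₀ − C_in) = (0.719 − 0.0882)/(1.43 − 0.0882) = 0.47011
t = −τ ln(…) = 51.579 × 0.75478 = 38.931 min.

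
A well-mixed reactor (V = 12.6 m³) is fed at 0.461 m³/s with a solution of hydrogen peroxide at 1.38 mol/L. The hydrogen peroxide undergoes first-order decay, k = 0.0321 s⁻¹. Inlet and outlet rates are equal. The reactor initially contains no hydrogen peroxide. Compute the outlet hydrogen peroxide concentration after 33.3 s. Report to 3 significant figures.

Accumulation = in − out − consumed: V dC/dt = Q C_in − Q C − k V C.
This is linear with rate a = Q/V + k = 0.068687 s⁻¹.
C_ss = Q C_in/(Q + kV) = 0.73508 mol/L; C(t) = C_ss + (C₀ − C_ss) e^(−a t).
C(33.3) = 0.73508 + (-0.73508)·e^(−0.068687·33.3) = 0.73508 + (-0.73508)·0.10154 = 0.66044 mol/L.

0.660 mol/L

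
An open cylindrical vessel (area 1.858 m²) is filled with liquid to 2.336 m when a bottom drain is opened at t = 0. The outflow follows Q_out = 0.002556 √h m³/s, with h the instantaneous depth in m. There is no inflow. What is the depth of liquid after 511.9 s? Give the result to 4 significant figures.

1.384 m

With no inflow, A dh/dt = −0.002556 √h.
This is separable: 2 d(√h)/dt = −0.002556/A, so √h = √h₀ − (0.002556/(2A)) t.
√h = √2.336 − 0.002556·511.9/(2·1.858) = 1.52840 − 0.352103 = 1.17629.
h = 1.17629² = 1.38367 m.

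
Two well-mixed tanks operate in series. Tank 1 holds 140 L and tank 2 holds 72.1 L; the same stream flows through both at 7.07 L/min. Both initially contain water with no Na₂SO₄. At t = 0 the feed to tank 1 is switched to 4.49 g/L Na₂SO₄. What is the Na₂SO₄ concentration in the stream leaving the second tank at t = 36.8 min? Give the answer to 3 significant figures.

Time constants: τᵢ = Vᵢ/Q for each well-mixed tank.
τ₁ = 140/7.07 = 19.802 min; τ₂ = 72.1/7.07 = 10.198 min.
Tank 1: C₁ = C_in(1 − e^(−t/τ₁)). Tank 2 (τ₁ ≠ τ₂): C₂ = C_in[1 − (τ₁ e^(−t/τ₁) − τ₂ e^(−t/τ₂))/(τ₁ − τ₂)].
At t = 36.8: e^(−t/τ₁) = 0.15592, e^(−t/τ₂) = 0.027091.
C₂ = 4.49·[1 − (19.802·0.15592 − 10.198·0.027091)/(9.6040)] = 4.49·0.70728 = 3.1757 g/L.

3.18 g/L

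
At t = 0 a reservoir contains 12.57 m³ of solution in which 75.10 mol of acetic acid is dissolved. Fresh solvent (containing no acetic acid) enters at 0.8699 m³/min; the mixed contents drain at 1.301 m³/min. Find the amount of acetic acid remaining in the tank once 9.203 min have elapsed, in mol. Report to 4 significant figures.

Total volume: dV/dt = Q_in − Q_out = -0.431100 m³/min, so V(t) = 12.57 − 0.431100 t and V(9.203) = 8.60259 m³.
Species balance (pure solvent in): dm/dt = −Q_out · m/V(t).
Separate: dm/m = −Q_out dt/V(t) ⇒ ln(m/m₀) = −(Q_out/(Q_in−Q_out)) ln(V/V₀).
m = m₀ (V₀/V)^(Q_out/(Q_in−Q_out)) = 75.10 × (12.57/8.60259)^(-3.01786) = 23.9100 mol.

23.91 mol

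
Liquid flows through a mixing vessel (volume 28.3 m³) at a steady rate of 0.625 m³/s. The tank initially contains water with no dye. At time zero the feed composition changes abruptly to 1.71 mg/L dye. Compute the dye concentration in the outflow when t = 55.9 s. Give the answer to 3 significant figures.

1.21 mg/L

Mass balance on the solute (V constant): V dC/dt = Q(C_in − C).
Time constant τ = V/Q = 28.3/0.625 = 45.280 s.
C approaches C_in exponentially: C(t) = C_in + (C₀ − C_in) e^(−t/τ).
C(55.9) = 1.71 + (0 − 1.71)·e^(−55.9/45.280) = 1.71 + (-1.7100)·0.29097 = 1.2124 mg/L.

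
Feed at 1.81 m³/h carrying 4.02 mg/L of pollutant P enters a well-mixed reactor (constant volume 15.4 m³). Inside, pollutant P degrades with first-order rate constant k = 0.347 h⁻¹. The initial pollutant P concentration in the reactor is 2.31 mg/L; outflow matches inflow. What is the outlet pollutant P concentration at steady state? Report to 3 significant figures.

1.02 mg/L

Species balance: V dC/dt = Q C_in − Q C − k V C.
Steady state (dC/dt = 0): C_ss = Q C_in/(Q + kV) = C_in/(1 + kV/Q).
C_ss = 1.81·4.02/(1.81 + 0.347·15.4) = 7.2762/7.1538 = 1.0171 mg/L.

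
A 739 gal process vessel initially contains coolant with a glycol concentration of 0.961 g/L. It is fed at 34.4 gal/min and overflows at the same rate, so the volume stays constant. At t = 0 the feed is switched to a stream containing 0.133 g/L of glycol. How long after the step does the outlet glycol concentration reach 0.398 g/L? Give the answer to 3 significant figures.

Unsteady species balance (constant V, well mixed): V dC/dt = Q(C_in − C), so τ = V/Q = 21.483 min.
C(t) = C_in + (C₀ − C_in) e^(−t/τ). Set C = 0.398 and solve for t:
e^(−t/τ) = (C − C_in)/(C₀ − C_in) = (0.398 − 0.133)/(0.961 − 0.133) = 0.32005
t = −τ ln(…) = 21.483 × 1.1393 = 24.475 min.

24.5 min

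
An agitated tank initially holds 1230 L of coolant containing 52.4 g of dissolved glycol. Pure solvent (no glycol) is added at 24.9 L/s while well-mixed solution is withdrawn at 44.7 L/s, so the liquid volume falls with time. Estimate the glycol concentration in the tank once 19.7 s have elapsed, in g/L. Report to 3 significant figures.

0.0264 g/L

Let m(t) be the amount of glycol. Volume: V(t) = V₀ + (Q_in − Q_out) t = 1230 − 19.800 t; V(19.7) = 839.94 L.
Solute balance: dm/dt = 0 − Q_out C = −Q_out m/V(t).
dm/m = −Q_out dt/(V₀ − 19.800 t); integrating gives ln(m/m₀) = −(Q_out/(Q_in−Q_out)) ln(V/V₀).
m = m₀ (V₀/V)^(Q_out/(Q_in−Q_out)) = 52.4 × (1230/839.94)^(-2.2576) = 22.149 g.
C = m/V = 22.149/839.94 = 0.026369 g/L.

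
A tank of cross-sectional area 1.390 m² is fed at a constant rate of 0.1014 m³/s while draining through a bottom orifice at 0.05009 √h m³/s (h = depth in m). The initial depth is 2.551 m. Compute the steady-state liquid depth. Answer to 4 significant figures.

Volume balance on the tank: A dh/dt = Q_in − 0.05009 √h. At steady state dh/dt = 0:
Q_in = 0.05009 √h_ss ⇒ √h_ss = 0.1014/0.05009 = 2.02436.
h_ss = 2.02436² = 4.09802 m. (Since h₀ = 2.551 m < h_ss, the level will rise toward this value.)

4.098 m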